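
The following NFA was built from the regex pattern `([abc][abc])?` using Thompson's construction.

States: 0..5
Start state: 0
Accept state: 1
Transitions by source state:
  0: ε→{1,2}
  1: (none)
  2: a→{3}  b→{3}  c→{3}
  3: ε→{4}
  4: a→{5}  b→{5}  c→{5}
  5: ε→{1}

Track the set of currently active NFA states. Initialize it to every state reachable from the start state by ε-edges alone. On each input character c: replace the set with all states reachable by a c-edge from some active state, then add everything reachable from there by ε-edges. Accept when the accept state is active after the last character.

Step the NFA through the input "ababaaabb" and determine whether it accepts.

S₀ = ε-closure({0}) = {0,1,2}
'a' @ 1: {3,4}
'b' @ 2: {1,5}  (accept∈set)
'a' @ 3: {}  — no active states
rest 'baaabb' ignored (set empty)
after full input: {}  (accept=1 not in)

Answer: REJECT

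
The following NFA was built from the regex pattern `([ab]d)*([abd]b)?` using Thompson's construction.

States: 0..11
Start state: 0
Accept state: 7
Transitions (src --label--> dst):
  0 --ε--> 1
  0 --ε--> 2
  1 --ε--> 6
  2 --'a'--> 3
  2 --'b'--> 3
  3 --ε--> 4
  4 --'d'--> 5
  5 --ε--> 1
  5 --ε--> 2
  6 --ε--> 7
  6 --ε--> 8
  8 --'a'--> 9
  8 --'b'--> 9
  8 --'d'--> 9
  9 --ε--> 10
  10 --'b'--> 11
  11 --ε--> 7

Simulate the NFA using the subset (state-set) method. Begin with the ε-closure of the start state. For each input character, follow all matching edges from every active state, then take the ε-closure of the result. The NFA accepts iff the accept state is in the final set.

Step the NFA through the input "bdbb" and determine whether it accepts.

Answer: ACCEPT

Trace:
S₀ = ε-closure({0}) = {0,1,2,6,7,8}
'b' @ 1: {3,4,9,10}
'd' @ 2: {1,2,5,6,7,8}  [accepting]
'b' @ 3: {3,4,9,10}
'b' @ 4: {7,11}  [accepting]
final: {7,11}; accept 7 in set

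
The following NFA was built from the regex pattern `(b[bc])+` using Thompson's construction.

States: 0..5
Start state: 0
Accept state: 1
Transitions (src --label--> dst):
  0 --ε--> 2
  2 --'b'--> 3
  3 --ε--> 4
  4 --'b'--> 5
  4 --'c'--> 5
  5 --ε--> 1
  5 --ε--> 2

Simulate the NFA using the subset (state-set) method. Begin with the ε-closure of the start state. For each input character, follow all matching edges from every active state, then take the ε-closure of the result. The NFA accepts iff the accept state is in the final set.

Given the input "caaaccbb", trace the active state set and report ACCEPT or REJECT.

Answer: REJECT

Trace:
initial (ε-close {0}): {0,2}
'c' @ 1: {}  — state set empty
rest 'aaaccbb' ignored (set empty)
final: {}; accept 1 not in set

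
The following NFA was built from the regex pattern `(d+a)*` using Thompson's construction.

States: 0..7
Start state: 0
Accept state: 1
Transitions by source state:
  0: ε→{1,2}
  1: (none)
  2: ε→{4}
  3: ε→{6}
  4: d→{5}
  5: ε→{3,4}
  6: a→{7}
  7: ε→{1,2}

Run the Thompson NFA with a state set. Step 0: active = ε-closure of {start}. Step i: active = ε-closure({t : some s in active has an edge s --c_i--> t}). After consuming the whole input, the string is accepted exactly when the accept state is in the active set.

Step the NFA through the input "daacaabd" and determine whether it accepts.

S₀ = ε-closure({0}) = {0,1,2,4}
'd' @ 1: {3,4,5,6}
'a' @ 2: {1,2,4,7}  [accepting]
'a' @ 3: {}  — dead — no transitions
rest 'caabd' ignored (set empty)
after full input: {}  (accept=1 not in)

Answer: REJECT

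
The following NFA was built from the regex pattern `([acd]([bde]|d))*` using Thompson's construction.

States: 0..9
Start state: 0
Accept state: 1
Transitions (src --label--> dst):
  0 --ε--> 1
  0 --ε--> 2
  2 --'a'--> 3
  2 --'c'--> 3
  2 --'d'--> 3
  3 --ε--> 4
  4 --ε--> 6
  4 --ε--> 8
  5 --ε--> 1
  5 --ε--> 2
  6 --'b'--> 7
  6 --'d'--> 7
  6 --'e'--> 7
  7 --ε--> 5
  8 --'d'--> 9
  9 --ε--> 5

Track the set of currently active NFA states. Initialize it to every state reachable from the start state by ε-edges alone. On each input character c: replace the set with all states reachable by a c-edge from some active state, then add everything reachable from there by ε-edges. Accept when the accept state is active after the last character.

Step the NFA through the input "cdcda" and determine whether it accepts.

Answer: REJECT

Steps:
S₀ = ε-closure({0}) = {0,1,2}
'c' @ 1: {3,4,6,8}
'd' @ 2: {1,2,5,7,9}  (accept∈set)
'c' @ 3: {3,4,6,8}
'd' @ 4: {1,2,5,7,9}  (accept∈set)
'a' @ 5: {3,4,6,8}
final: {3,4,6,8}; accept 1 not in set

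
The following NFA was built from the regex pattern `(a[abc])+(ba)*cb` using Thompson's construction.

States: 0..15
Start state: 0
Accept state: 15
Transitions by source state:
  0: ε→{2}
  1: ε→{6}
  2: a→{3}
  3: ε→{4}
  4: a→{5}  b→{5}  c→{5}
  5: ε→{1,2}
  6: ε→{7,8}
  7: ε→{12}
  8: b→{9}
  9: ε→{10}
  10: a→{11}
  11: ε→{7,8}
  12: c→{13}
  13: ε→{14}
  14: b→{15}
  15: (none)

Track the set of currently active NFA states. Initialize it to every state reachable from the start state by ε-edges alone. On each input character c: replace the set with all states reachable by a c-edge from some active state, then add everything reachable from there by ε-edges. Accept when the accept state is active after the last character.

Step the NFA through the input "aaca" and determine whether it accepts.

start: ε-closure({0}) = {0,2}
'a' @ 1: {3,4}
'a' @ 2: {1,2,5,6,7,8,12}
'c' @ 3: {13,14}
'a' @ 4: {}  — state set empty
end set {} — state 15 not in

Answer: REJECT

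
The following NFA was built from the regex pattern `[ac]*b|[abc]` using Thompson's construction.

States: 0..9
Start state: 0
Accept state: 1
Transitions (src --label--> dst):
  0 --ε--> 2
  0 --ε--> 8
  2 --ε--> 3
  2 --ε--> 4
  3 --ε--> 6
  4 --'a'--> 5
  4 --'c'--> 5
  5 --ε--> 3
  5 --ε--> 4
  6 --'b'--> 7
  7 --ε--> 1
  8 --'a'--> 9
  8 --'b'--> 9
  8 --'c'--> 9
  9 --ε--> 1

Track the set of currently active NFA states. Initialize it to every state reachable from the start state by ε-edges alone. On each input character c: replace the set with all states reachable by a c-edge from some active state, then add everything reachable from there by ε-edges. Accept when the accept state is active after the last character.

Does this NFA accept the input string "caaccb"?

Answer: ACCEPT

Trace:
start: ε-closure({0}) = {0,2,3,4,6,8}
'c' @ 1: {1,3,4,5,6,9}  [accepting]
'a' @ 2: {3,4,5,6}
'a' @ 3: {3,4,5,6}
'c' @ 4: {3,4,5,6}
'c' @ 5: {3,4,5,6}
'b' @ 6: {1,7}  [accepting]
end set {1,7} — state 1 in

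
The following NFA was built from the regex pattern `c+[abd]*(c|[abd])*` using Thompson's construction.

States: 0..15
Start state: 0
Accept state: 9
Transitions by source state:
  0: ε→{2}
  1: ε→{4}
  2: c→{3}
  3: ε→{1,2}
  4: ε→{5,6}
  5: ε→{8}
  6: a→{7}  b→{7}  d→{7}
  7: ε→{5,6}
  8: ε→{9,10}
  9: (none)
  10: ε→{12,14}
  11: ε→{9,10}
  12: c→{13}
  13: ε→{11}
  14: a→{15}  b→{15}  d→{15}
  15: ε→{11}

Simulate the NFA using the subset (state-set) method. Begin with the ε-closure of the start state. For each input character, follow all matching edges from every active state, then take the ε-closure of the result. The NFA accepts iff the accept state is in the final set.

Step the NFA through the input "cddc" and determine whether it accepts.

Answer: ACCEPT

Derivation:
initial (ε-close {0}): {0,2}
'c' @ 1: {1,2,3,4,5,6,8,9,10,12,14}  (accept∈set)
'd' @ 2: {5,6,7,8,9,10,11,12,14,15}  (accept∈set)
'd' @ 3: {5,6,7,8,9,10,11,12,14,15}  (accept∈set)
'c' @ 4: {9,10,11,12,13,14}  (accept∈set)
after full input: {9,10,11,12,13,14}  (accept=9 in)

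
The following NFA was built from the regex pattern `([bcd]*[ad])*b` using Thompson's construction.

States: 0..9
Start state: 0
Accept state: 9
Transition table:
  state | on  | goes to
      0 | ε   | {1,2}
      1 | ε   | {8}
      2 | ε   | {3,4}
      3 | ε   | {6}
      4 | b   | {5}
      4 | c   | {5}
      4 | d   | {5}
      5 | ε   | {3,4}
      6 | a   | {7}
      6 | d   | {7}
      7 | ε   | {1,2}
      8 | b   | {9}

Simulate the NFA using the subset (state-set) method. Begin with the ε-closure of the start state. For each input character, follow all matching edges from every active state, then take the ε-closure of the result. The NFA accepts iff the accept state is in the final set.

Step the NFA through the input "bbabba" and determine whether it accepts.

S₀ = ε-closure({0}) = {0,1,2,3,4,6,8}
'b' @ 1: {3,4,5,6,9}  ✓accept
'b' @ 2: {3,4,5,6}
'a' @ 3: {1,2,3,4,6,7,8}
'b' @ 4: {3,4,5,6,9}  ✓accept
'b' @ 5: {3,4,5,6}
'a' @ 6: {1,2,3,4,6,7,8}
after full input: {1,2,3,4,6,7,8}  (accept=9 not in)

Answer: REJECT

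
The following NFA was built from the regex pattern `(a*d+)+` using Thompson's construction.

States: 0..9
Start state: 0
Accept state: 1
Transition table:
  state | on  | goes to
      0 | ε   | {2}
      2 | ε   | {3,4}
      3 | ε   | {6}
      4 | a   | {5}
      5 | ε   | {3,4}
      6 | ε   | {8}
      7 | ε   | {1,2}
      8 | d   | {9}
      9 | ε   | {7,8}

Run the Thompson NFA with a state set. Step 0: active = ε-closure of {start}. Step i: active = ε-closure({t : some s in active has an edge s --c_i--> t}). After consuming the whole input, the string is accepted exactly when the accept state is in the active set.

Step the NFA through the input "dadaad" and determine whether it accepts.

initial (ε-close {0}): {0,2,3,4,6,8}
'd' @ 1: {1,2,3,4,6,7,8,9}  ✓accept
'a' @ 2: {3,4,5,6,8}
'd' @ 3: {1,2,3,4,6,7,8,9}  ✓accept
'a' @ 4: {3,4,5,6,8}
'a' @ 5: {3,4,5,6,8}
'd' @ 6: {1,2,3,4,6,7,8,9}  ✓accept
end set {1,2,3,4,6,7,8,9} — state 1 in

Answer: ACCEPT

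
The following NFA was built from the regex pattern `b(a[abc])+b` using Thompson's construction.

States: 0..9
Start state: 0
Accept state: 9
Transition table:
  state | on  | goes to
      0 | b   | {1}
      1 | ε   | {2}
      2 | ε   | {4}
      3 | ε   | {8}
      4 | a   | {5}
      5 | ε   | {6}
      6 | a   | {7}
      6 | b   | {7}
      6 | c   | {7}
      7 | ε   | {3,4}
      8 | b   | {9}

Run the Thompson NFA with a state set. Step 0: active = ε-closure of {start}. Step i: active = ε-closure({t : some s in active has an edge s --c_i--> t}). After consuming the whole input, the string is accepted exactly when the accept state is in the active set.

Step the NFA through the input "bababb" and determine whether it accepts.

S₀ = ε-closure({0}) = {0}
'b' @ 1: {1,2,4}
'a' @ 2: {5,6}
'b' @ 3: {3,4,7,8}
'a' @ 4: {5,6}
'b' @ 5: {3,4,7,8}
'b' @ 6: {9}  ✓accept
final: {9}; accept 9 in set

Answer: ACCEPT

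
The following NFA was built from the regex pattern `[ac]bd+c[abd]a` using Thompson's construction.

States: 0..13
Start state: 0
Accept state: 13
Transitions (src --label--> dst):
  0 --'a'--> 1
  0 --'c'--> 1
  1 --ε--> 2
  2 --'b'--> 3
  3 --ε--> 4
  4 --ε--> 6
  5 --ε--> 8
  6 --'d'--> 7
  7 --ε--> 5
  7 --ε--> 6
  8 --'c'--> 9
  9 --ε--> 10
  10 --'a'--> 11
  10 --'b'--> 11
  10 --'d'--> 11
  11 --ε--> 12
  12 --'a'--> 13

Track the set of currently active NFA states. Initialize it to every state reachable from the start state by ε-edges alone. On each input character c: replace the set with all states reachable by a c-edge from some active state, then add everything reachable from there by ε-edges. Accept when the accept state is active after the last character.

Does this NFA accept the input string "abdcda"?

S₀ = ε-closure({0}) = {0}
'a' @ 1: {1,2}
'b' @ 2: {3,4,6}
'd' @ 3: {5,6,7,8}
'c' @ 4: {9,10}
'd' @ 5: {11,12}
'a' @ 6: {13}  ✓accept
after full input: {13}  (accept=13 in)

Answer: ACCEPT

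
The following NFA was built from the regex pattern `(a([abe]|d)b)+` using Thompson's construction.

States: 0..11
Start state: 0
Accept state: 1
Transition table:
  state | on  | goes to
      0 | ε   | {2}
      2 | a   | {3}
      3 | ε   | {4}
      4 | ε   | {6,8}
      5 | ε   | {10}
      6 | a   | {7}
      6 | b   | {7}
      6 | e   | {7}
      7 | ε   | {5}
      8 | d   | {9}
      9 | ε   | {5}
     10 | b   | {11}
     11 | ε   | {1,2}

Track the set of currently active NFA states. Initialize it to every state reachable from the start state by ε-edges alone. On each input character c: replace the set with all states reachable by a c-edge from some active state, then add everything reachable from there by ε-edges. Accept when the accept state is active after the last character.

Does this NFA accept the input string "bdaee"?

S₀ = ε-closure({0}) = {0,2}
'b' @ 1: {}  — dead — no transitions
rest 'daee' ignored (set empty)
after full input: {}  (accept=1 not in)

Answer: REJECT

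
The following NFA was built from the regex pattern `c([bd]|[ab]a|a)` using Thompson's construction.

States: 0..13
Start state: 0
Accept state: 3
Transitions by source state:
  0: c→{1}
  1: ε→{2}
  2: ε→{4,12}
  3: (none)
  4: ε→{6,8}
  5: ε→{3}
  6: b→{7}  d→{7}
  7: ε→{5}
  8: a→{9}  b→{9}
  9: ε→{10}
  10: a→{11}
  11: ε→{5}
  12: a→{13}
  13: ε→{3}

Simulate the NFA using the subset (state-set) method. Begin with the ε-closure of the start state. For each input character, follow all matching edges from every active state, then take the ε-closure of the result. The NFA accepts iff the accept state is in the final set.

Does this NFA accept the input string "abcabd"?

Answer: REJECT

Derivation:
start: ε-closure({0}) = {0}
'a' @ 1: {}  — no active states
rest 'bcabd' ignored (set empty)
end set {} — state 3 not in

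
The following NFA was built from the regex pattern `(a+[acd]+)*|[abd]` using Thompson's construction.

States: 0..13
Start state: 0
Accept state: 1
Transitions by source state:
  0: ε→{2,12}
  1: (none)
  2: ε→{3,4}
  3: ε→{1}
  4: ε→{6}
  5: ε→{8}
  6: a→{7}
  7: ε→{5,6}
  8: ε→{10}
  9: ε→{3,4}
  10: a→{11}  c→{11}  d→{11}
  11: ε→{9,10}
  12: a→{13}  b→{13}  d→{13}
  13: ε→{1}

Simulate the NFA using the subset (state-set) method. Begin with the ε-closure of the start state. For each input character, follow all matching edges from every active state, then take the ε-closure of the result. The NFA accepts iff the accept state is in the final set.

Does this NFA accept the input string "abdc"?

Answer: REJECT

Steps:
initial (ε-close {0}): {0,1,2,3,4,6,12}
'a' @ 1: {1,5,6,7,8,10,13}  ✓accept
'b' @ 2: {}  — state set empty
rest 'dc' ignored (set empty)
after full input: {}  (accept=1 not in)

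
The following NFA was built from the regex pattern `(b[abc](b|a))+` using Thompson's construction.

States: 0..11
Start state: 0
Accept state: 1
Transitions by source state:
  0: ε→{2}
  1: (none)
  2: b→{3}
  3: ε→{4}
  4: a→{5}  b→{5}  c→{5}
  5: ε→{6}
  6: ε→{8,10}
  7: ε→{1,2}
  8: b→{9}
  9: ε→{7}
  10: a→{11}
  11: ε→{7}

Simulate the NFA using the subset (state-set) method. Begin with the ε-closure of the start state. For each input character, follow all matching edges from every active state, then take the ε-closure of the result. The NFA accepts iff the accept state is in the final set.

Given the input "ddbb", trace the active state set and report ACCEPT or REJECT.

Answer: REJECT

Trace:
start: ε-closure({0}) = {0,2}
'd' @ 1: {}  — state set empty
rest 'dbb' ignored (set empty)
after full input: {}  (accept=1 not in)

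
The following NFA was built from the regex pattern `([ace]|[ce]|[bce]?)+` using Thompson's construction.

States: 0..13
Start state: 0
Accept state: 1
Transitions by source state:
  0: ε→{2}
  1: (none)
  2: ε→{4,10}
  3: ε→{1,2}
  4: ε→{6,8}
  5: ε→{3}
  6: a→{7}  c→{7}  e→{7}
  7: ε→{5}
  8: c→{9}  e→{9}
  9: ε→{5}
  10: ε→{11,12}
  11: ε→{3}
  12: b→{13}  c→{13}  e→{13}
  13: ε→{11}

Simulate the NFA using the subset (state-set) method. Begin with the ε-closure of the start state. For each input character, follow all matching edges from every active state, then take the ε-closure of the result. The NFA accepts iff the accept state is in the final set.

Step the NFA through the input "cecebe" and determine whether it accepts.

Answer: ACCEPT

Derivation:
initial (ε-close {0}): {0,1,2,3,4,6,8,10,11,12}
'c' @ 1: {1,2,3,4,5,6,7,8,9,10,11,12,13}  (accept∈set)
'e' @ 2: {1,2,3,4,5,6,7,8,9,10,11,12,13}  (accept∈set)
'c' @ 3: {1,2,3,4,5,6,7,8,9,10,11,12,13}  (accept∈set)
'e' @ 4: {1,2,3,4,5,6,7,8,9,10,11,12,13}  (accept∈set)
'b' @ 5: {1,2,3,4,6,8,10,11,12,13}  (accept∈set)
'e' @ 6: {1,2,3,4,5,6,7,8,9,10,11,12,13}  (accept∈set)
after full input: {1,2,3,4,5,6,7,8,9,10,11,12,13}  (accept=1 in)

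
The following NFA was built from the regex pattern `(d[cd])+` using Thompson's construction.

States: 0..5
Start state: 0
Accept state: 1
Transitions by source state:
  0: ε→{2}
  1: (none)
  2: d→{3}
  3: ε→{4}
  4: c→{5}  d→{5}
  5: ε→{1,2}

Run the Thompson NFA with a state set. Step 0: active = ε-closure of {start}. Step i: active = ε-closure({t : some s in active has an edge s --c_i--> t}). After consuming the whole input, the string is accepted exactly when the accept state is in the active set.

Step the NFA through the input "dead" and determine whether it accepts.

start: ε-closure({0}) = {0,2}
'd' @ 1: {3,4}
'e' @ 2: {}  — dead — no transitions
rest 'ad' ignored (set empty)
after full input: {}  (accept=1 not in)

Answer: REJECT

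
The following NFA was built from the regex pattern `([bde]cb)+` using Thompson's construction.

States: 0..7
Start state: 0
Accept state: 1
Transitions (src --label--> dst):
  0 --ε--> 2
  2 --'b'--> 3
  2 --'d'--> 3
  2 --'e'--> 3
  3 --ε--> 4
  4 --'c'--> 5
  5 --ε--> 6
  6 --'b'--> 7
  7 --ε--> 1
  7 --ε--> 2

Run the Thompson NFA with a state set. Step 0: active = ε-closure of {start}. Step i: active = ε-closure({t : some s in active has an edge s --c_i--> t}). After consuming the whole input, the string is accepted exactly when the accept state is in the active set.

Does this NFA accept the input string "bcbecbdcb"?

initial (ε-close {0}): {0,2}
'b' @ 1: {3,4}
'c' @ 2: {5,6}
'b' @ 3: {1,2,7}  (accept∈set)
'e' @ 4: {3,4}
'c' @ 5: {5,6}
'b' @ 6: {1,2,7}  (accept∈set)
'd' @ 7: {3,4}
'c' @ 8: {5,6}
'b' @ 9: {1,2,7}  (accept∈set)
final: {1,2,7}; accept 1 in set

Answer: ACCEPT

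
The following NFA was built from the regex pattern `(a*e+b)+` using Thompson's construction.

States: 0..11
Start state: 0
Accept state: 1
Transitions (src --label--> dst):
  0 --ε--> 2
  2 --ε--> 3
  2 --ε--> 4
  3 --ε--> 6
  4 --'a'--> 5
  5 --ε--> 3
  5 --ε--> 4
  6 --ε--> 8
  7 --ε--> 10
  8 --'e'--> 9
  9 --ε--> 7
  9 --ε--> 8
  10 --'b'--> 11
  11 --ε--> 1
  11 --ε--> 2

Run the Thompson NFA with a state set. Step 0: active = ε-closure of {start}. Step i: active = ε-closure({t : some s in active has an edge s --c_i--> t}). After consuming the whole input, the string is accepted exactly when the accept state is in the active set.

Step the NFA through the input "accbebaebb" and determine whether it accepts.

S₀ = ε-closure({0}) = {0,2,3,4,6,8}
'a' @ 1: {3,4,5,6,8}
'c' @ 2: {}  — no active states
rest 'cbebaebb' ignored (set empty)
end set {} — state 1 not in

Answer: REJECT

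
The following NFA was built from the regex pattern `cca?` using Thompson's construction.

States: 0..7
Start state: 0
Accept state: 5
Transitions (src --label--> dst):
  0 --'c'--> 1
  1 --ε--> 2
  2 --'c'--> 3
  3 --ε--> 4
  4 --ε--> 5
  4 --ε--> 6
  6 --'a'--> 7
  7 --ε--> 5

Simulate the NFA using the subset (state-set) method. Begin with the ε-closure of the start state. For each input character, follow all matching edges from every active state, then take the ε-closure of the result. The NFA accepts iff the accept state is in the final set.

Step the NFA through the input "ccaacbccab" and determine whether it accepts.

S₀ = ε-closure({0}) = {0}
'c' @ 1: {1,2}
'c' @ 2: {3,4,5,6}  (accept∈set)
'a' @ 3: {5,7}  (accept∈set)
'a' @ 4: {}  — dead — no transitions
rest 'cbccab' ignored (set empty)
final: {}; accept 5 not in set

Answer: REJECT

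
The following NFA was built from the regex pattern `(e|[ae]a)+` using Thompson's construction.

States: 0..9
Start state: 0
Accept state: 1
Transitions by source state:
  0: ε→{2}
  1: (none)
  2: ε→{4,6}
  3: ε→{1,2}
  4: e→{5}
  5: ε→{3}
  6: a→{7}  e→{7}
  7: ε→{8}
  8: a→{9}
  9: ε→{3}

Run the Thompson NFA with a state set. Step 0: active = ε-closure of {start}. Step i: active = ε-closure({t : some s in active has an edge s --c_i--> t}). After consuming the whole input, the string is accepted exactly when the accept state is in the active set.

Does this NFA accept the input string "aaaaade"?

initial (ε-close {0}): {0,2,4,6}
'a' @ 1: {7,8}
'a' @ 2: {1,2,3,4,6,9}  [accepting]
'a' @ 3: {7,8}
'a' @ 4: {1,2,3,4,6,9}  [accepting]
'a' @ 5: {7,8}
'd' @ 6: {}  — state set empty
rest 'e' ignored (set empty)
end set {} — state 1 not in

Answer: REJECT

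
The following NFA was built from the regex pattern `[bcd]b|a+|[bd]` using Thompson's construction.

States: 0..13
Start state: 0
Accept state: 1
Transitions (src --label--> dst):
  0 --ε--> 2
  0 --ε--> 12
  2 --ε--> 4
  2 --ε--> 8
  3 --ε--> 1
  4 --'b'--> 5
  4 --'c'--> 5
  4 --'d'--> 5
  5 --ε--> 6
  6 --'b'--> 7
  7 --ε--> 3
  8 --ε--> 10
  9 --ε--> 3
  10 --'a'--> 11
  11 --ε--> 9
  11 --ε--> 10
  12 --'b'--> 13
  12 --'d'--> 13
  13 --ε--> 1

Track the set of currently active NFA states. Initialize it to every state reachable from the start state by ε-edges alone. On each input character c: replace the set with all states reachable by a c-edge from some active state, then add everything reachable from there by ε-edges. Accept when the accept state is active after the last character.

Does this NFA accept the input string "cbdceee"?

Answer: REJECT

Trace:
start: ε-closure({0}) = {0,2,4,8,10,12}
'c' @ 1: {5,6}
'b' @ 2: {1,3,7}  ✓accept
'd' @ 3: {}  — dead — no transitions
rest 'ceee' ignored (set empty)
end set {} — state 1 not in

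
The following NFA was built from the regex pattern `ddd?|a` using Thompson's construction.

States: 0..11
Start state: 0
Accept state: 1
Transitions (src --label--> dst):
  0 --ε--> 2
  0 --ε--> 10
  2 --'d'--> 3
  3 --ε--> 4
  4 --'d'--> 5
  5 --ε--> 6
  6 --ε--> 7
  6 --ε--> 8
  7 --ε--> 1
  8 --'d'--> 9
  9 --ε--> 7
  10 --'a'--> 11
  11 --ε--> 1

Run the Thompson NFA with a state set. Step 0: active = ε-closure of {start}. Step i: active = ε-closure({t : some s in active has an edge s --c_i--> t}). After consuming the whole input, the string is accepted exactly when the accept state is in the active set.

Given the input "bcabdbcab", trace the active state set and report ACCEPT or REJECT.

S₀ = ε-closure({0}) = {0,2,10}
'b' @ 1: {}  — no active states
rest 'cabdbcab' ignored (set empty)
after full input: {}  (accept=1 not in)

Answer: REJECT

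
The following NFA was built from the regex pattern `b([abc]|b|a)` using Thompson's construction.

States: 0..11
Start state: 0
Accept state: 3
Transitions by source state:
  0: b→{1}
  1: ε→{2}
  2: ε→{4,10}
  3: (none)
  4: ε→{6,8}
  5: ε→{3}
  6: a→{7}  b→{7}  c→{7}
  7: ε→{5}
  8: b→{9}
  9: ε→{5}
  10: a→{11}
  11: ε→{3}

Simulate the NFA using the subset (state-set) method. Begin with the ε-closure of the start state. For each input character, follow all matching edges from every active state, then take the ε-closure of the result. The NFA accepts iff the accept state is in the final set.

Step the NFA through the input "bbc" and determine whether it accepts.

Answer: REJECT

Steps:
S₀ = ε-closure({0}) = {0}
'b' @ 1: {1,2,4,6,8,10}
'b' @ 2: {3,5,7,9}  [accepting]
'c' @ 3: {}  — state set empty
final: {}; accept 3 not in set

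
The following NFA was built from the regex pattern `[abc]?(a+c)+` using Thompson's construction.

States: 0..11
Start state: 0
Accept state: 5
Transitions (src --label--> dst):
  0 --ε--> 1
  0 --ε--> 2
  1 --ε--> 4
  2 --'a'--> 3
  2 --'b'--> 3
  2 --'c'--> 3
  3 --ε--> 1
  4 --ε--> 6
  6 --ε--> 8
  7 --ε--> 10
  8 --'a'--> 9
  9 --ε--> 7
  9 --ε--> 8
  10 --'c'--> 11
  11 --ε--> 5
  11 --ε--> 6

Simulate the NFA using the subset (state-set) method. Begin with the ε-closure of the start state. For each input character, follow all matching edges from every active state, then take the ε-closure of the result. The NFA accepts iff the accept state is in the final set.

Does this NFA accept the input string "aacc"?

initial (ε-close {0}): {0,1,2,4,6,8}
'a' @ 1: {1,3,4,6,7,8,9,10}
'a' @ 2: {7,8,9,10}
'c' @ 3: {5,6,8,11}  [accepting]
'c' @ 4: {}  — no active states
final: {}; accept 5 not in set

Answer: REJECT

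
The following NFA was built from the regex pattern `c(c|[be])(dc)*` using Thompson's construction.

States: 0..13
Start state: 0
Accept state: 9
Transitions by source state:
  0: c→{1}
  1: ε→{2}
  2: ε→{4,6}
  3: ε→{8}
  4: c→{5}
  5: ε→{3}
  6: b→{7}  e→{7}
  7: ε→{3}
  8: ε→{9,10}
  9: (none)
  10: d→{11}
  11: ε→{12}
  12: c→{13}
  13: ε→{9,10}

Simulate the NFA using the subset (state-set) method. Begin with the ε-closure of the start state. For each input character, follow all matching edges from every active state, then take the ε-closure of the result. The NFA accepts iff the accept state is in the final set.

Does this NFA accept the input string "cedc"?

initial (ε-close {0}): {0}
'c' @ 1: {1,2,4,6}
'e' @ 2: {3,7,8,9,10}  (accept∈set)
'd' @ 3: {11,12}
'c' @ 4: {9,10,13}  (accept∈set)
final: {9,10,13}; accept 9 in set

Answer: ACCEPT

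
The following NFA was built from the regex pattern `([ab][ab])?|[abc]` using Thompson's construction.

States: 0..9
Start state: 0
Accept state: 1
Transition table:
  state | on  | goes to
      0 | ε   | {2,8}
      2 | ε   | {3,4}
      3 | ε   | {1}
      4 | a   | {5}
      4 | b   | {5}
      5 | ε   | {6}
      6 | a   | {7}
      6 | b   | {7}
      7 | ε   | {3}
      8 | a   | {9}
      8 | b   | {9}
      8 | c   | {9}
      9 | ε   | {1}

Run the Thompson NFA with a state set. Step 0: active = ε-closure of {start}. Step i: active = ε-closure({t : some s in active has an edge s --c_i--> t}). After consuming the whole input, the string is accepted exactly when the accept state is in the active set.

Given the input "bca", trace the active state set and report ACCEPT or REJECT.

start: ε-closure({0}) = {0,1,2,3,4,8}
'b' @ 1: {1,5,6,9}  ✓accept
'c' @ 2: {}  — state set empty
rest 'a' ignored (set empty)
final: {}; accept 1 not in set

Answer: REJECT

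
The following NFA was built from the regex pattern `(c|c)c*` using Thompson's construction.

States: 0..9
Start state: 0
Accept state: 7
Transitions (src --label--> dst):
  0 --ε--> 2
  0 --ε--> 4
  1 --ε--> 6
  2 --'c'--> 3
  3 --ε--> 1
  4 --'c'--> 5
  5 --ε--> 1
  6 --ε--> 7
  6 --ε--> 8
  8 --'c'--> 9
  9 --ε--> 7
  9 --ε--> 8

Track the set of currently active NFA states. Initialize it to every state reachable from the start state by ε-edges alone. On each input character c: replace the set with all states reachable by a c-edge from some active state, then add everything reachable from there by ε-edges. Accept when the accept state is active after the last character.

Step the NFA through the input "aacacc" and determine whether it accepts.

start: ε-closure({0}) = {0,2,4}
'a' @ 1: {}  — state set empty
rest 'acacc' ignored (set empty)
end set {} — state 7 not in

Answer: REJECT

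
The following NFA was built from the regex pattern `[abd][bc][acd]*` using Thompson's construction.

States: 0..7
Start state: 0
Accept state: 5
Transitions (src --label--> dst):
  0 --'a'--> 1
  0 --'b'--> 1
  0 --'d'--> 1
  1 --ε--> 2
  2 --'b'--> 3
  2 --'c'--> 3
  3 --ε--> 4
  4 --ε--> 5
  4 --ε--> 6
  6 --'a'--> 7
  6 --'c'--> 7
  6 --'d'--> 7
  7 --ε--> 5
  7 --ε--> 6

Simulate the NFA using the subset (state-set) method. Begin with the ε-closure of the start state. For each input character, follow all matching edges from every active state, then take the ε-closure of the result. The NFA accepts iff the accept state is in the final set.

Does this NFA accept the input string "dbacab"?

start: ε-closure({0}) = {0}
'd' @ 1: {1,2}
'b' @ 2: {3,4,5,6}  ✓accept
'a' @ 3: {5,6,7}  ✓accept
'c' @ 4: {5,6,7}  ✓accept
'a' @ 5: {5,6,7}  ✓accept
'b' @ 6: {}  — no active states
after full input: {}  (accept=5 not in)

Answer: REJECT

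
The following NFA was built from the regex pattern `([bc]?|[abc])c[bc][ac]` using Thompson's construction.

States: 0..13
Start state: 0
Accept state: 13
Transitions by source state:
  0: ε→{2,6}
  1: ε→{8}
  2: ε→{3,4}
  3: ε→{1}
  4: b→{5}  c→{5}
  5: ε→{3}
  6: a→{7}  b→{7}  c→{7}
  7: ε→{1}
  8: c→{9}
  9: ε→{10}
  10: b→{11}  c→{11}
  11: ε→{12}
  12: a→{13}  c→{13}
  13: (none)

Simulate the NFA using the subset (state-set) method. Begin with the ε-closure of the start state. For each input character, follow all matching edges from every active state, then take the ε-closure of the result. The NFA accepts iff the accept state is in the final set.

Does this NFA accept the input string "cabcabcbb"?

S₀ = ε-closure({0}) = {0,1,2,3,4,6,8}
'c' @ 1: {1,3,5,7,8,9,10}
'a' @ 2: {}  — state set empty
rest 'bcabcbb' ignored (set empty)
final: {}; accept 13 not in set

Answer: REJECT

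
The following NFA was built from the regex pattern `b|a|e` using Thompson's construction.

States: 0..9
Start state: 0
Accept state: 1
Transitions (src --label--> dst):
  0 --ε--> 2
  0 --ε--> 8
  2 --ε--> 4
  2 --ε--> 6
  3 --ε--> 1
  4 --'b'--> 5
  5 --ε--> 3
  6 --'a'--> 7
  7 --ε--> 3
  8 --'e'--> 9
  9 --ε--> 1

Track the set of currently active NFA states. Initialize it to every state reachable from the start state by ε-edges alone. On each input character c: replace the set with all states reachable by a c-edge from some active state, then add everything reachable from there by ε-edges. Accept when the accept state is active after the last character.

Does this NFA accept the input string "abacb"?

start: ε-closure({0}) = {0,2,4,6,8}
'a' @ 1: {1,3,7}  (accept∈set)
'b' @ 2: {}  — no active states
rest 'acb' ignored (set empty)
after full input: {}  (accept=1 not in)

Answer: REJECT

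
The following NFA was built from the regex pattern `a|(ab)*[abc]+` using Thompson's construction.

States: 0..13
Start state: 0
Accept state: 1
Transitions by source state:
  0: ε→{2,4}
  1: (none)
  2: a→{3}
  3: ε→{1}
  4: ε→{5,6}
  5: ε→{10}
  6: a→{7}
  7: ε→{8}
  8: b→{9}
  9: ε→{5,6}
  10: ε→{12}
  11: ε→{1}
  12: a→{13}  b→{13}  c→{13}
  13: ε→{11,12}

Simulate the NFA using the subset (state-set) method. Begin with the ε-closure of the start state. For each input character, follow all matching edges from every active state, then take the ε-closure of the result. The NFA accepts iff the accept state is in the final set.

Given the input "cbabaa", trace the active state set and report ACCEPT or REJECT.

Answer: ACCEPT

Trace:
S₀ = ε-closure({0}) = {0,2,4,5,6,10,12}
'c' @ 1: {1,11,12,13}  [accepting]
'b' @ 2: {1,11,12,13}  [accepting]
'a' @ 3: {1,11,12,13}  [accepting]
'b' @ 4: {1,11,12,13}  [accepting]
'a' @ 5: {1,11,12,13}  [accepting]
'a' @ 6: {1,11,12,13}  [accepting]
final: {1,11,12,13}; accept 1 in set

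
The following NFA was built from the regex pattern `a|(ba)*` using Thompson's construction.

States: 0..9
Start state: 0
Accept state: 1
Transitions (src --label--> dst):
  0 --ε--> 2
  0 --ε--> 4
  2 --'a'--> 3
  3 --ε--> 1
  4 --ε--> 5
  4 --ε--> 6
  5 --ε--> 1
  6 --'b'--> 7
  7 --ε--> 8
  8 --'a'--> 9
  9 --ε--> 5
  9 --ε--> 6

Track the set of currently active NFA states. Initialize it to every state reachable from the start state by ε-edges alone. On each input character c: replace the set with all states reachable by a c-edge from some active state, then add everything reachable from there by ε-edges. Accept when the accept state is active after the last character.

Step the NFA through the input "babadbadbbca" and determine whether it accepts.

start: ε-closure({0}) = {0,1,2,4,5,6}
'b' @ 1: {7,8}
'a' @ 2: {1,5,6,9}  [accepting]
'b' @ 3: {7,8}
'a' @ 4: {1,5,6,9}  [accepting]
'd' @ 5: {}  — no active states
rest 'badbbca' ignored (set empty)
after full input: {}  (accept=1 not in)

Answer: REJECT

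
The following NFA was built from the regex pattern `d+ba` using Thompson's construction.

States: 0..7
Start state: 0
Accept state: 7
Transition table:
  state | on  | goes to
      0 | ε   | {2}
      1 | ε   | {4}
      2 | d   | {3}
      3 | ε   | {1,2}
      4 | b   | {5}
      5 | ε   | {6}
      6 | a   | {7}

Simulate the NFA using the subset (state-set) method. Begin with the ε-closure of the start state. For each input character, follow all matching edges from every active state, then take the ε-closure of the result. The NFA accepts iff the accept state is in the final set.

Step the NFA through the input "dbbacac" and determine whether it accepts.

initial (ε-close {0}): {0,2}
'd' @ 1: {1,2,3,4}
'b' @ 2: {5,6}
'b' @ 3: {}  — dead — no transitions
rest 'acac' ignored (set empty)
after full input: {}  (accept=7 not in)

Answer: REJECT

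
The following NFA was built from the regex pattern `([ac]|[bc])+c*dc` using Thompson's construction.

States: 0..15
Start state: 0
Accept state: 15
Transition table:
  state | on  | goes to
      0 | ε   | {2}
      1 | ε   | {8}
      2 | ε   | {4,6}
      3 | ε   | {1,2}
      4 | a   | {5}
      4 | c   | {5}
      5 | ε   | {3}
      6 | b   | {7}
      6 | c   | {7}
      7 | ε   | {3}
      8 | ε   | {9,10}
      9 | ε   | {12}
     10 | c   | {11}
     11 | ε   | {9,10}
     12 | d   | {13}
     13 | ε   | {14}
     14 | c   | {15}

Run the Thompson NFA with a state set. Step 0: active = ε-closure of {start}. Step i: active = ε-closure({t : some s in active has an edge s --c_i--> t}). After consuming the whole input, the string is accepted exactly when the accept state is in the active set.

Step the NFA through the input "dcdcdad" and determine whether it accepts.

S₀ = ε-closure({0}) = {0,2,4,6}
'd' @ 1: {}  — no active states
rest 'cdcdad' ignored (set empty)
final: {}; accept 15 not in set

Answer: REJECT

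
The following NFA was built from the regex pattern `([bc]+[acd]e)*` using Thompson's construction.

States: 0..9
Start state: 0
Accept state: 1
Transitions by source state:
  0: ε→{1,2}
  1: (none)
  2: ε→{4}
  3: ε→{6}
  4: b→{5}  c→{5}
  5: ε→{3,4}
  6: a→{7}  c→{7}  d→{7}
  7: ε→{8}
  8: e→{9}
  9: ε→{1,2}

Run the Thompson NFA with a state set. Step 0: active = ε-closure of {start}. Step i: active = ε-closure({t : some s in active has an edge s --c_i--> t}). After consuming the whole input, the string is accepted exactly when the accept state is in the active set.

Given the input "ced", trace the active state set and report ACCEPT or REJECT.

Answer: REJECT

Trace:
initial (ε-close {0}): {0,1,2,4}
'c' @ 1: {3,4,5,6}
'e' @ 2: {}  — state set empty
rest 'd' ignored (set empty)
end set {} — state 1 not in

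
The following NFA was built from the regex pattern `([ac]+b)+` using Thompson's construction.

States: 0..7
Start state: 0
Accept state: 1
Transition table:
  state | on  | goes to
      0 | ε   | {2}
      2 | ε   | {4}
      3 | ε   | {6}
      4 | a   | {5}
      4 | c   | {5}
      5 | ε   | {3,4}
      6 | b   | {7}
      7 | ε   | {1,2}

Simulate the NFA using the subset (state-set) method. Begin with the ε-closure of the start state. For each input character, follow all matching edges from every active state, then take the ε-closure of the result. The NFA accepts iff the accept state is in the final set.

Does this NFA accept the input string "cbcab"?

start: ε-closure({0}) = {0,2,4}
'c' @ 1: {3,4,5,6}
'b' @ 2: {1,2,4,7}  ✓accept
'c' @ 3: {3,4,5,6}
'a' @ 4: {3,4,5,6}
'b' @ 5: {1,2,4,7}  ✓accept
after full input: {1,2,4,7}  (accept=1 in)

Answer: ACCEPT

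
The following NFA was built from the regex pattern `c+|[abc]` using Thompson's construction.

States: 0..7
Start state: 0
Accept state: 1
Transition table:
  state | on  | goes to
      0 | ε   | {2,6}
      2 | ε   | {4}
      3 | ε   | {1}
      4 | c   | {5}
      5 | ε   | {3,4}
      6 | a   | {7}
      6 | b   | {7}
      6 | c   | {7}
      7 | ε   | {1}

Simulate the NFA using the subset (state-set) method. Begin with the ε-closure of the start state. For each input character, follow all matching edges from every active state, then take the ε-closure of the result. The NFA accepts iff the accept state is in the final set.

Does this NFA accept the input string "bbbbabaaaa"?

initial (ε-close {0}): {0,2,4,6}
'b' @ 1: {1,7}  [accepting]
'b' @ 2: {}  — dead — no transitions
rest 'bbabaaaa' ignored (set empty)
end set {} — state 1 not in

Answer: REJECT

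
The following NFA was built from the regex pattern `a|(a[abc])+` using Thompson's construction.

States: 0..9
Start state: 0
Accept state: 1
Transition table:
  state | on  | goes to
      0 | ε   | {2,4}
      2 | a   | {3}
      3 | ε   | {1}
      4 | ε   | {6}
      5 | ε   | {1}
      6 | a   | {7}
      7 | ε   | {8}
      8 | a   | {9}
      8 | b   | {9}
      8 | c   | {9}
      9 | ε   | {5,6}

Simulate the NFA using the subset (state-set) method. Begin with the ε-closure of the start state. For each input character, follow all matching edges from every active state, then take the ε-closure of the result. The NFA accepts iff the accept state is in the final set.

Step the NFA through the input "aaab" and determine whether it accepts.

S₀ = ε-closure({0}) = {0,2,4,6}
'a' @ 1: {1,3,7,8}  (accept∈set)
'a' @ 2: {1,5,6,9}  (accept∈set)
'a' @ 3: {7,8}
'b' @ 4: {1,5,6,9}  (accept∈set)
final: {1,5,6,9}; accept 1 in set

Answer: ACCEPT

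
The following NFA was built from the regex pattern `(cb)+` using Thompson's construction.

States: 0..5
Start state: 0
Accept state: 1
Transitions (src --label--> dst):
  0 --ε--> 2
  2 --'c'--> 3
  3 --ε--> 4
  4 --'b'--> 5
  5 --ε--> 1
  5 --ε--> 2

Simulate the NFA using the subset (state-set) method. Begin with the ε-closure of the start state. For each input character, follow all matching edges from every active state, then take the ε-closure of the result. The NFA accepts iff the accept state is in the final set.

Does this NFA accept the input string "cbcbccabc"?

Answer: REJECT

Trace:
S₀ = ε-closure({0}) = {0,2}
'c' @ 1: {3,4}
'b' @ 2: {1,2,5}  ✓accept
'c' @ 3: {3,4}
'b' @ 4: {1,2,5}  ✓accept
'c' @ 5: {3,4}
'c' @ 6: {}  — dead — no transitions
rest 'abc' ignored (set empty)
final: {}; accept 1 not in set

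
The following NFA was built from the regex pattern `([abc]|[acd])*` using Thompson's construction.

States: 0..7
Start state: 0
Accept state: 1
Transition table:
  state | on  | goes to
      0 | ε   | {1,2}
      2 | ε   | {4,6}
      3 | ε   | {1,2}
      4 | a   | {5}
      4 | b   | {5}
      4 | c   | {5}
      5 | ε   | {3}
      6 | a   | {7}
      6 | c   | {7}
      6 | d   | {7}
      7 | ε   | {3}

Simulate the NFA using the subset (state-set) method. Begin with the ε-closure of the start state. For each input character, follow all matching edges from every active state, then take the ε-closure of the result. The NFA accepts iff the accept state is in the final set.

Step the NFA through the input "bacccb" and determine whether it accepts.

initial (ε-close {0}): {0,1,2,4,6}
'b' @ 1: {1,2,3,4,5,6}  (accept∈set)
'a' @ 2: {1,2,3,4,5,6,7}  (accept∈set)
'c' @ 3: {1,2,3,4,5,6,7}  (accept∈set)
'c' @ 4: {1,2,3,4,5,6,7}  (accept∈set)
'c' @ 5: {1,2,3,4,5,6,7}  (accept∈set)
'b' @ 6: {1,2,3,4,5,6}  (accept∈set)
end set {1,2,3,4,5,6} — state 1 in

Answer: ACCEPT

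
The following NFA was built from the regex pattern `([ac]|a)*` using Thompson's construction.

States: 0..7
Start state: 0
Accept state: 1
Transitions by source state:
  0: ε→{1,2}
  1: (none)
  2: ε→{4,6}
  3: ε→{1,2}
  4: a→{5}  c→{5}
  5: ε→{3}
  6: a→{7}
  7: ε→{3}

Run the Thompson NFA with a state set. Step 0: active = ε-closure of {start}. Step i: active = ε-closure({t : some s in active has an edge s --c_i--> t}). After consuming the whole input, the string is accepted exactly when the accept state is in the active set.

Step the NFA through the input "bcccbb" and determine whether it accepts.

start: ε-closure({0}) = {0,1,2,4,6}
'b' @ 1: {}  — dead — no transitions
rest 'cccbb' ignored (set empty)
final: {}; accept 1 not in set

Answer: REJECT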